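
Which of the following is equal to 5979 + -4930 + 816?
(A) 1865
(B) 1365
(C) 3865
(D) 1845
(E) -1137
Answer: A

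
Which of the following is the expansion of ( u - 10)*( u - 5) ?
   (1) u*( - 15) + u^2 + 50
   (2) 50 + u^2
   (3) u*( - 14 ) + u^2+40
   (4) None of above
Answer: 1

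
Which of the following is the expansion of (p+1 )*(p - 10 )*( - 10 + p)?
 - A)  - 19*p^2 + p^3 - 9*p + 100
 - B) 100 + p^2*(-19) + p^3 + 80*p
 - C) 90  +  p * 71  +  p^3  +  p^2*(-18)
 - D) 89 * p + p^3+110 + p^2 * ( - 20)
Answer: B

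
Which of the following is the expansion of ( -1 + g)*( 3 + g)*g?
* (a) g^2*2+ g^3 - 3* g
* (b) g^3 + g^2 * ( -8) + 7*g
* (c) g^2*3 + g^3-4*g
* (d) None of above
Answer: a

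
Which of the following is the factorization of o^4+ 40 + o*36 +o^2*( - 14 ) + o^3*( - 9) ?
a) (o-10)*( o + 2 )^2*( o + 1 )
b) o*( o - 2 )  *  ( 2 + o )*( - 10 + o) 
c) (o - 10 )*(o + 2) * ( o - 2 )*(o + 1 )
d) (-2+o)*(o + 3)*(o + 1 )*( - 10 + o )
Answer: c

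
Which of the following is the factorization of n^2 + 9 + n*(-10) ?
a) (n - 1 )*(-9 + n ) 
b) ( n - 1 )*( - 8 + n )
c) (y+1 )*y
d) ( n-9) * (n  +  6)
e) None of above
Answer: a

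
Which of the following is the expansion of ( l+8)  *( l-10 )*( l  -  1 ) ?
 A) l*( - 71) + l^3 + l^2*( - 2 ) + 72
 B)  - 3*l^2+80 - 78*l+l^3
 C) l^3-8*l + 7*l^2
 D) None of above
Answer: B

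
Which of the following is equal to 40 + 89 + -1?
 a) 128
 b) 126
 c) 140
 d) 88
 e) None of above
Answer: a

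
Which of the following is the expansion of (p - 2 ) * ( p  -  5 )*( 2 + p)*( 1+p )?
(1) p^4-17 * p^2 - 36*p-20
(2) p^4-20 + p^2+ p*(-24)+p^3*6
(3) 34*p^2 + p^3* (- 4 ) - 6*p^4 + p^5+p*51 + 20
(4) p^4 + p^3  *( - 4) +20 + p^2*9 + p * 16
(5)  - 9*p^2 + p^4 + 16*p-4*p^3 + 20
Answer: 5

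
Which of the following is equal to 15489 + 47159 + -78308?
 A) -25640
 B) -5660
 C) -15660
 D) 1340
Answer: C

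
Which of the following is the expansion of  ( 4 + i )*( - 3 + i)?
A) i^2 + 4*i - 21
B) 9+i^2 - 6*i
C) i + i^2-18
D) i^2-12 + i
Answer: D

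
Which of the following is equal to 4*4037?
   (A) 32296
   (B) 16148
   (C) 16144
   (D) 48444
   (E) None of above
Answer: B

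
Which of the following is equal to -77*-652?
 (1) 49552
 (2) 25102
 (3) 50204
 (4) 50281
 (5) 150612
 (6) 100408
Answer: 3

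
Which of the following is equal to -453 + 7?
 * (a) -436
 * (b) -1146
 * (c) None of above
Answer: c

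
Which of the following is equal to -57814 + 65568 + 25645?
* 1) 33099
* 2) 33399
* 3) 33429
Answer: 2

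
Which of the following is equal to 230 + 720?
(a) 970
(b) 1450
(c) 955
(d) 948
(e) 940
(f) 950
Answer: f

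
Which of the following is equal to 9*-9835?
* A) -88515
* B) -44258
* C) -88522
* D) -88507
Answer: A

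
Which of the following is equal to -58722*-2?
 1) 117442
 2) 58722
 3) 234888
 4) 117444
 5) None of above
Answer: 4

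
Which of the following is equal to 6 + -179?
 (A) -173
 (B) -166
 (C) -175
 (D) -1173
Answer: A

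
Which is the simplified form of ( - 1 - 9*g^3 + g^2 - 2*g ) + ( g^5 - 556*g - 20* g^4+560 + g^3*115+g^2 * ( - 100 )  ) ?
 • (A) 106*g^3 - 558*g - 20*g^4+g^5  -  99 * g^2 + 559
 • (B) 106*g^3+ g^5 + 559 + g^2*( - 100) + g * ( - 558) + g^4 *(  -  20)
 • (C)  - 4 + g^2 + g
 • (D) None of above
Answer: A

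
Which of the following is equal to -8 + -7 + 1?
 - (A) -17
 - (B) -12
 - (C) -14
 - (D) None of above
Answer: C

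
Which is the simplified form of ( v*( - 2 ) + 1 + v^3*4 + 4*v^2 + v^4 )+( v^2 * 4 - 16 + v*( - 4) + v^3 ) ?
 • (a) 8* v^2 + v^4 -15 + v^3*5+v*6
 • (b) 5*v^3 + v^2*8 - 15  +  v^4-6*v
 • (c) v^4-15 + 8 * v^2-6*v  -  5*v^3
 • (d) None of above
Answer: b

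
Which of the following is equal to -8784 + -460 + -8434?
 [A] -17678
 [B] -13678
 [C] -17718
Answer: A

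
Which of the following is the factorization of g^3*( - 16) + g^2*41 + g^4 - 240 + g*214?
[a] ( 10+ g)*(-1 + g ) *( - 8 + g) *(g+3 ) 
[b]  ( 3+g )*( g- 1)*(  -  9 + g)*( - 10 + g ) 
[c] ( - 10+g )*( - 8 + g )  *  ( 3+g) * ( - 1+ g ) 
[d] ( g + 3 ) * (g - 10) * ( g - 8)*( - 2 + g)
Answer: c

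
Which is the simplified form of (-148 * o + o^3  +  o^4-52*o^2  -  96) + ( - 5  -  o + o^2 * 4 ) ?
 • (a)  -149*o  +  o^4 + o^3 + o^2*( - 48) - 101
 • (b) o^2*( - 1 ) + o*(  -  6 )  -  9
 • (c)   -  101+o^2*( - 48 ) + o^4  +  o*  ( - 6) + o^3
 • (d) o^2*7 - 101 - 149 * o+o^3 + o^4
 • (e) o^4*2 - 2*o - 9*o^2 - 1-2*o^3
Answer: a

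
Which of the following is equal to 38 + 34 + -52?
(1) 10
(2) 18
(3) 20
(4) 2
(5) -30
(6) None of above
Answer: 3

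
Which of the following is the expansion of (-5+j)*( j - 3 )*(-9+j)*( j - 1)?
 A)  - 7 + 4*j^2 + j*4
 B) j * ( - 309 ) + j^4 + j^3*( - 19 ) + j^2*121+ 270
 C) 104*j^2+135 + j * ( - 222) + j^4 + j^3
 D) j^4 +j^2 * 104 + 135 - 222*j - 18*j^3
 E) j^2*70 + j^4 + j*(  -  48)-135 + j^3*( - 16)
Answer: D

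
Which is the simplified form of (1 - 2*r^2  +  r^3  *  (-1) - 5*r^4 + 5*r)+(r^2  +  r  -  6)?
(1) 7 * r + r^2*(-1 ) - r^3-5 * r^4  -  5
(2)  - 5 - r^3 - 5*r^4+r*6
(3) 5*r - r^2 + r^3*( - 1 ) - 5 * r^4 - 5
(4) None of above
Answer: 4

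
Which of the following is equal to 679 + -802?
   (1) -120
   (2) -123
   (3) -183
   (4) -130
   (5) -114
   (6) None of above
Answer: 2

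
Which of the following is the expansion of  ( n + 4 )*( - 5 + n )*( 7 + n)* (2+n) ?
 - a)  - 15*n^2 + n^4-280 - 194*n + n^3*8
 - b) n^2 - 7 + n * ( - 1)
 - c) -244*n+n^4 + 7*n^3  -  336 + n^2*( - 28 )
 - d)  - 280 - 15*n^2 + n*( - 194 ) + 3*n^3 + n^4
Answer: a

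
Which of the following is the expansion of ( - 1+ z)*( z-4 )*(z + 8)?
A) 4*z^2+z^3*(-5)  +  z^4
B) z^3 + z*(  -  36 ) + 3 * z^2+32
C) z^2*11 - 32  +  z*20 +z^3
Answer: B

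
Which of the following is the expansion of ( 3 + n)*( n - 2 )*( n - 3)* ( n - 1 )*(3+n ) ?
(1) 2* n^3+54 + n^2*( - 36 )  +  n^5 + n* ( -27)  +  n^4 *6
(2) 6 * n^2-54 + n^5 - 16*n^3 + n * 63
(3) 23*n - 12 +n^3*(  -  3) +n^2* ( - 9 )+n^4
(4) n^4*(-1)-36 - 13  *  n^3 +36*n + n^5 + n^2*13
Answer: 2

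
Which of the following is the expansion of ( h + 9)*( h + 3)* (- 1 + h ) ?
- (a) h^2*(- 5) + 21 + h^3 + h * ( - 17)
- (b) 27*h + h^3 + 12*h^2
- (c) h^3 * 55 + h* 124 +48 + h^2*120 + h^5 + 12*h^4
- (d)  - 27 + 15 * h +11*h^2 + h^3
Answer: d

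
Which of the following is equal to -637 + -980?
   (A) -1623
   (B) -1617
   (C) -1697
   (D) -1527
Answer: B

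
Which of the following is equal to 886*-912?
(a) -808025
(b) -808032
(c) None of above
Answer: b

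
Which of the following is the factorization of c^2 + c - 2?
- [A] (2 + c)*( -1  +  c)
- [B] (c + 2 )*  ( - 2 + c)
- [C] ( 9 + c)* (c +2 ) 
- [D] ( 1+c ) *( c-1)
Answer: A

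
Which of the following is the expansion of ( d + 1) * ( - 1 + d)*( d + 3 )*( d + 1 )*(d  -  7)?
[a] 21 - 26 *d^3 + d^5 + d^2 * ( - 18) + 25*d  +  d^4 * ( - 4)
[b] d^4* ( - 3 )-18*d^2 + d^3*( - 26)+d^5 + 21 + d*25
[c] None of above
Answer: b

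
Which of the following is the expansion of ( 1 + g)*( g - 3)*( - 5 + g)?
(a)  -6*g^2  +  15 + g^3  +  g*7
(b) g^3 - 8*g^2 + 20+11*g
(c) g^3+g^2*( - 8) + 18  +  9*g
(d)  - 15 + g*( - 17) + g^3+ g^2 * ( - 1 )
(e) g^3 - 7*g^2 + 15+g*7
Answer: e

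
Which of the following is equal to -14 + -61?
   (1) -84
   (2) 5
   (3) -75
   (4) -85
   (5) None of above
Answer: 3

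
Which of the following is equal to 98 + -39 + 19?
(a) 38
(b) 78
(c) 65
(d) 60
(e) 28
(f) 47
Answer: b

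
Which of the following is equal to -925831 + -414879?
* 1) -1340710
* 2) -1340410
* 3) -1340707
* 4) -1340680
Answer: 1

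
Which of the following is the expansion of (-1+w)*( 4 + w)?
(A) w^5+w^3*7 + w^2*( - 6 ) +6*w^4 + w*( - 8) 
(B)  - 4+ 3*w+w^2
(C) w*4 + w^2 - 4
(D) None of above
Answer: B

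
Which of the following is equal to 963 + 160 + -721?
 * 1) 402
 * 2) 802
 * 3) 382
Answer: 1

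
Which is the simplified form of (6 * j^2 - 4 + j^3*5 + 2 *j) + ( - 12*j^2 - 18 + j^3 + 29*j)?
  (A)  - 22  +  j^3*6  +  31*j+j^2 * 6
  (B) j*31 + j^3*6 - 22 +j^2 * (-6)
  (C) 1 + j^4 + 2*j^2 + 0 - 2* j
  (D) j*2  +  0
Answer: B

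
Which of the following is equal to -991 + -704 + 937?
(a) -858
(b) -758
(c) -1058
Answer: b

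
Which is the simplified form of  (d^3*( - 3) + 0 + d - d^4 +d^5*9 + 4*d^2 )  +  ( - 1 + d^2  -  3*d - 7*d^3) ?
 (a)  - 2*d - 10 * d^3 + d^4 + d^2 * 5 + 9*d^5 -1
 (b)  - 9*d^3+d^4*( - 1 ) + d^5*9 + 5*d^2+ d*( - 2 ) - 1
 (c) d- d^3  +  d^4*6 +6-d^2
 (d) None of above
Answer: d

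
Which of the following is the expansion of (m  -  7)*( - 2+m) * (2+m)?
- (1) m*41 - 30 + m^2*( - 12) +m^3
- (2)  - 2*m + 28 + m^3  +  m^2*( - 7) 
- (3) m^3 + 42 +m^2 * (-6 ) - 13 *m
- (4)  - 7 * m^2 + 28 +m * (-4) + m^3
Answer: 4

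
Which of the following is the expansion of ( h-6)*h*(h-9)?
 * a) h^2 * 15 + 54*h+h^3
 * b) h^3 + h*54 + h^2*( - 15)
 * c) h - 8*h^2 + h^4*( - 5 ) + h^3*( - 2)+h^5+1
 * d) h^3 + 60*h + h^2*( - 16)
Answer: b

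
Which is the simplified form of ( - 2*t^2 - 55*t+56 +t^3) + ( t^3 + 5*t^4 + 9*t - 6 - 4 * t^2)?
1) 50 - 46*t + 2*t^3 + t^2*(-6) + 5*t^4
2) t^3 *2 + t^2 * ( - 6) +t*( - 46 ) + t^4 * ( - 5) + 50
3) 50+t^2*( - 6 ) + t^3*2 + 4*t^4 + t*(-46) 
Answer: 1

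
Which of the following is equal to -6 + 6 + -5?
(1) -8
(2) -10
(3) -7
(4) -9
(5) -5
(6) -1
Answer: 5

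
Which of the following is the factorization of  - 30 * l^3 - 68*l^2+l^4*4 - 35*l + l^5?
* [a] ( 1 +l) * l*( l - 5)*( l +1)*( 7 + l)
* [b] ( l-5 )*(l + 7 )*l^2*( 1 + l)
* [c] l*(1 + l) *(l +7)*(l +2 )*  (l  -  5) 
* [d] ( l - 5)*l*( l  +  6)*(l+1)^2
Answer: a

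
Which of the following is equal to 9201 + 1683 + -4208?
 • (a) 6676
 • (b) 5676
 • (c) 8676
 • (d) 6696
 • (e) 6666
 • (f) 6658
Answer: a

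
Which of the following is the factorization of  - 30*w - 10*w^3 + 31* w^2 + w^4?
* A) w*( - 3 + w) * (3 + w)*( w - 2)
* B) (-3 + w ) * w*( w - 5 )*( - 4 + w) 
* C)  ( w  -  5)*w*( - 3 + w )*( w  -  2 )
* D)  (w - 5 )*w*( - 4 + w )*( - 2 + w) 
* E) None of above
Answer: C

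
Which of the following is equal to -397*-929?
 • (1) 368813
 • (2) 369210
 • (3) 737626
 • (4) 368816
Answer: 1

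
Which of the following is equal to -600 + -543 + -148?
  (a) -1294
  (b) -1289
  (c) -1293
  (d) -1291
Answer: d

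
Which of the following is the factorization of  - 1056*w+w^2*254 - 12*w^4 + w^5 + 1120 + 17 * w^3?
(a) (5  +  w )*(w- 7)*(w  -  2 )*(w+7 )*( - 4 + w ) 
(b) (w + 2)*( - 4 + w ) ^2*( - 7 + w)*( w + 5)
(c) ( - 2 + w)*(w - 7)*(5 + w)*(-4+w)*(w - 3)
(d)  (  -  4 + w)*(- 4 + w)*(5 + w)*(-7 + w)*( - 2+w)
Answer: d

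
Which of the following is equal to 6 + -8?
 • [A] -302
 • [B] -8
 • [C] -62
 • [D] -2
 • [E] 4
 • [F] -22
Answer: D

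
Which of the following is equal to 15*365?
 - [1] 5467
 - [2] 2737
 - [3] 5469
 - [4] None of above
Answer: 4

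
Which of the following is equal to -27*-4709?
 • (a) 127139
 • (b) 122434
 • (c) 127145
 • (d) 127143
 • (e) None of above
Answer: d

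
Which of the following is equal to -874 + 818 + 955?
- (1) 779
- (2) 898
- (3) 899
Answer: 3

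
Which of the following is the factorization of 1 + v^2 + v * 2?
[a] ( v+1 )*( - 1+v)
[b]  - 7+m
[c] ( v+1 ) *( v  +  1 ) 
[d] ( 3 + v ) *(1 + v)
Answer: c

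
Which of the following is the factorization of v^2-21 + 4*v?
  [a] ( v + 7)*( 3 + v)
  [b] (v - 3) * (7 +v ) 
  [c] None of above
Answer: b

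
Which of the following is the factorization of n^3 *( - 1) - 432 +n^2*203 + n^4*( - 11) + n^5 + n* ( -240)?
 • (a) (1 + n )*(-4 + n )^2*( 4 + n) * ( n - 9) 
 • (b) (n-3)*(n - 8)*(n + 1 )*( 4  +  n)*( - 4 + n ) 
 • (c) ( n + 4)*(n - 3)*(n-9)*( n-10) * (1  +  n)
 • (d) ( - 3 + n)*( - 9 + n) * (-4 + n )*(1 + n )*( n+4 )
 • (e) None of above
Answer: d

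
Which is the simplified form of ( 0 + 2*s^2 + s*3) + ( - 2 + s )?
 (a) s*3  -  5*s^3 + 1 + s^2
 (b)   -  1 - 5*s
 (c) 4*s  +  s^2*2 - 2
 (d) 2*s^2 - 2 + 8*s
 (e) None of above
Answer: c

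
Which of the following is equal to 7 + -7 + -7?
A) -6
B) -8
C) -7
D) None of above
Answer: C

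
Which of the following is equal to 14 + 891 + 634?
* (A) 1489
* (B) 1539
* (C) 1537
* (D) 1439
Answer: B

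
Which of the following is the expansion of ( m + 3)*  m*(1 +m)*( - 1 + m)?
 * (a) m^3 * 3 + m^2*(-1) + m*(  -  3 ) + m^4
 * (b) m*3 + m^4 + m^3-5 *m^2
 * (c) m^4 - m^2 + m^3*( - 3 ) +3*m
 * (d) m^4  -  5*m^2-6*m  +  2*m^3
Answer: a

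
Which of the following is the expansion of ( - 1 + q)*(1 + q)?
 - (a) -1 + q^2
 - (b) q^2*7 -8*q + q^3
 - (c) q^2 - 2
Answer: a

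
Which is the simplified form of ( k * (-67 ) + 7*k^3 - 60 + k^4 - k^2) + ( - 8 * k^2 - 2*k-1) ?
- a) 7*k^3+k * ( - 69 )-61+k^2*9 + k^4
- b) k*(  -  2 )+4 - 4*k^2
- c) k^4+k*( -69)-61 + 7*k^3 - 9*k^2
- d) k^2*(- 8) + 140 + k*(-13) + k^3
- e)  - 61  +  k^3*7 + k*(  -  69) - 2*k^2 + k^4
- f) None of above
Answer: c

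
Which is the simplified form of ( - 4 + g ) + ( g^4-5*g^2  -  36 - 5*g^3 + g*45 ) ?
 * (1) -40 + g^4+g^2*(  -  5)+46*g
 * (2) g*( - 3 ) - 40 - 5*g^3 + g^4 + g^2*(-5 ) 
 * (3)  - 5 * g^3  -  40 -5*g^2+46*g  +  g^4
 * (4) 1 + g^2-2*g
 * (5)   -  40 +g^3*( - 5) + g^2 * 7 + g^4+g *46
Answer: 3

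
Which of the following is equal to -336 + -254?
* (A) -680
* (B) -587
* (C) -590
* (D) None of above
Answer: C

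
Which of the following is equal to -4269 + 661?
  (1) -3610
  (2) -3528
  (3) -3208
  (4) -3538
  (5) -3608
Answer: 5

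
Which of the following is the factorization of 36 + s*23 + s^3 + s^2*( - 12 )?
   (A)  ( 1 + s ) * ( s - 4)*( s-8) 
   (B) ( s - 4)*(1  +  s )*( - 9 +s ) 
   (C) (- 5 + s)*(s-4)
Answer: B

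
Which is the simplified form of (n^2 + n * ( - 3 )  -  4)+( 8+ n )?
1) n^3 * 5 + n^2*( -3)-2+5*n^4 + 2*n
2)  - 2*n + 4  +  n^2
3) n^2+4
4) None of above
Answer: 2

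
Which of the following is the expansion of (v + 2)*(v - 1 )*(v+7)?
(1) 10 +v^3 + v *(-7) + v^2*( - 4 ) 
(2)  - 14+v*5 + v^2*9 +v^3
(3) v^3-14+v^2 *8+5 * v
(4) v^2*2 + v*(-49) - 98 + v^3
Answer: 3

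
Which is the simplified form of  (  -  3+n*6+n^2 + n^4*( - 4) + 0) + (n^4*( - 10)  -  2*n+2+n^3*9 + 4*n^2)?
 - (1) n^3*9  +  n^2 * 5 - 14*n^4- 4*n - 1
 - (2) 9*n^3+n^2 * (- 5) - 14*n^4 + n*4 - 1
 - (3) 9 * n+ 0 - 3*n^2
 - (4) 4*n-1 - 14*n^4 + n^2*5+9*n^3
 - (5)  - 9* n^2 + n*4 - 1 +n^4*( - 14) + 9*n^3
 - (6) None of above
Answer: 4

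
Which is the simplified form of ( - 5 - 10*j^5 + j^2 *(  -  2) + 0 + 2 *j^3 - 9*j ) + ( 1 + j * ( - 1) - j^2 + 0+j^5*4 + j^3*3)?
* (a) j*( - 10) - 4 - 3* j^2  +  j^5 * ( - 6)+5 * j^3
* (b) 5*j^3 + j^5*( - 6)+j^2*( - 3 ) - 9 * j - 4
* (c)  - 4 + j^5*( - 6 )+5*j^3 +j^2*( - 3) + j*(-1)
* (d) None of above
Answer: a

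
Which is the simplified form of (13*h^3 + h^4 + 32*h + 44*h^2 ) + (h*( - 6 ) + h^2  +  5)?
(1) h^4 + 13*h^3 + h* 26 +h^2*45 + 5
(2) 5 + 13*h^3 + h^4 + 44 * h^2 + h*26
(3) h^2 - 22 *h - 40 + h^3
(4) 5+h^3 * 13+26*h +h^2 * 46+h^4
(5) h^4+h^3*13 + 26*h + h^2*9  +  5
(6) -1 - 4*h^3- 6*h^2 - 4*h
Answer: 1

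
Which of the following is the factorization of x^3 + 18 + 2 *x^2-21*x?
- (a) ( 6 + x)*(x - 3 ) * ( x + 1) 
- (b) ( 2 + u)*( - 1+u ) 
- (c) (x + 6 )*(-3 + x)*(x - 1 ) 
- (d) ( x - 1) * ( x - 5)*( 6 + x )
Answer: c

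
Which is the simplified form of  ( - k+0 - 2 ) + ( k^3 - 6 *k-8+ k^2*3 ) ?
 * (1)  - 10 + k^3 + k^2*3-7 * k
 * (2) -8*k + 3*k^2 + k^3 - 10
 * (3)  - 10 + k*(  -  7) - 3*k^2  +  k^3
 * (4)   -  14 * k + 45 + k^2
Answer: 1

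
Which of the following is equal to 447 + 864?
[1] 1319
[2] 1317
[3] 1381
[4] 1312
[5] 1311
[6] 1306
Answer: 5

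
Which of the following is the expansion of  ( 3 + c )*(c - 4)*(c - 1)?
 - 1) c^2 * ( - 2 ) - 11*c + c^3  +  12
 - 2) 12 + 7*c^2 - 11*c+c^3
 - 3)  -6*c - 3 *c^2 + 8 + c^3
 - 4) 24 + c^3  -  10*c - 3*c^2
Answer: 1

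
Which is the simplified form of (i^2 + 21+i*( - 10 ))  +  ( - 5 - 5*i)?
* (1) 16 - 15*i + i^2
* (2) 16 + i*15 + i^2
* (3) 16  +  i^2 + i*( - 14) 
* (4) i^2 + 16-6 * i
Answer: 1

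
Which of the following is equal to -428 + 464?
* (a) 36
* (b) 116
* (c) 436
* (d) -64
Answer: a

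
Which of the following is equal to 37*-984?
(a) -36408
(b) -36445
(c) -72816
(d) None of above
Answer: a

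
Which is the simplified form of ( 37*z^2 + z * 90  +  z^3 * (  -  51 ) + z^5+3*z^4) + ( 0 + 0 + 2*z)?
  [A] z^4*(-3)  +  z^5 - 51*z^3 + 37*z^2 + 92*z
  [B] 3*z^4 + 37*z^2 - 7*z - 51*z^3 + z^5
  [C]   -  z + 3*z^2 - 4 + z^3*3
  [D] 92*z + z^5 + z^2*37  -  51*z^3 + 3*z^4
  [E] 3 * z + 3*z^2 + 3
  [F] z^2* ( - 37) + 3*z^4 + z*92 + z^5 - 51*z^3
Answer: D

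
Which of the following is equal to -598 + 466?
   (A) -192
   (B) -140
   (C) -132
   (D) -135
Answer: C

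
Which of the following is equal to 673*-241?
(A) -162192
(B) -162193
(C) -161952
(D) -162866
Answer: B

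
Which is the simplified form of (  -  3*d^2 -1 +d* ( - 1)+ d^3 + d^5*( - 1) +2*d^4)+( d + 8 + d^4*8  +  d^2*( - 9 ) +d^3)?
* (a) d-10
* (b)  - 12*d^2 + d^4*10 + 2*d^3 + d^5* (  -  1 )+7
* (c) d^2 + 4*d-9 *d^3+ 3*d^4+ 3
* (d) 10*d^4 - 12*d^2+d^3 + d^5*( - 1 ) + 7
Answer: b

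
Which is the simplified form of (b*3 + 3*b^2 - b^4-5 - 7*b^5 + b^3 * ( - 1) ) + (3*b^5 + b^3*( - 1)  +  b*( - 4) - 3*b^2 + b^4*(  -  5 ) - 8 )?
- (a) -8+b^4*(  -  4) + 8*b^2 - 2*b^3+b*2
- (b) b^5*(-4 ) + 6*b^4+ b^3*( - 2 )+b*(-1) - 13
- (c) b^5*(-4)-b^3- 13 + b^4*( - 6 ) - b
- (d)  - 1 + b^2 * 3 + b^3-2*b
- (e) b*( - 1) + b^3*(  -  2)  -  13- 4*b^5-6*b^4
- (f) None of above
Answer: e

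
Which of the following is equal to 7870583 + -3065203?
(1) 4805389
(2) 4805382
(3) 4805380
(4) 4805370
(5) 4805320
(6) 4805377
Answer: 3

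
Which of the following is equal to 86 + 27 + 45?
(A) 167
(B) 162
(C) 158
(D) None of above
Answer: C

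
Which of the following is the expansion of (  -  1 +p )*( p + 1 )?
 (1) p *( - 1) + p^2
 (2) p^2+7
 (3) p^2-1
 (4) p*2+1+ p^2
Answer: 3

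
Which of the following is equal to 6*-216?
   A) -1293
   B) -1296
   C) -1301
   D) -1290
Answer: B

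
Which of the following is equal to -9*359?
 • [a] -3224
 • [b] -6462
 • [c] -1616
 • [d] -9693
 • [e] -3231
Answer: e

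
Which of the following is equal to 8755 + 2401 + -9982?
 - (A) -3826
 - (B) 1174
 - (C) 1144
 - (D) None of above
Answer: B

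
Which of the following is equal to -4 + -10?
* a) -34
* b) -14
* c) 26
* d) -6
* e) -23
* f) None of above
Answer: b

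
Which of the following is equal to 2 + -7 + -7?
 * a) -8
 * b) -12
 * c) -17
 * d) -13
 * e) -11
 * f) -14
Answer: b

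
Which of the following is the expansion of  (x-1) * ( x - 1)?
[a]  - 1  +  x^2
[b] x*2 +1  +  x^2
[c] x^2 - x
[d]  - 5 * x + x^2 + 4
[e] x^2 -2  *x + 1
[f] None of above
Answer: e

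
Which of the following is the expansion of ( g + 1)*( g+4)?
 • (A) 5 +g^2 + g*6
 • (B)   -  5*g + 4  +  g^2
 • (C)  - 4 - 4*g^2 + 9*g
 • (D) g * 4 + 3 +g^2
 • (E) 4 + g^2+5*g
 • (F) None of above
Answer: E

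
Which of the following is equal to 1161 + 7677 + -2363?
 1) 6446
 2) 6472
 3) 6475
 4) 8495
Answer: 3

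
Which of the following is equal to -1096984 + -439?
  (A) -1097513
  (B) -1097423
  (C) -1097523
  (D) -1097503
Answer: B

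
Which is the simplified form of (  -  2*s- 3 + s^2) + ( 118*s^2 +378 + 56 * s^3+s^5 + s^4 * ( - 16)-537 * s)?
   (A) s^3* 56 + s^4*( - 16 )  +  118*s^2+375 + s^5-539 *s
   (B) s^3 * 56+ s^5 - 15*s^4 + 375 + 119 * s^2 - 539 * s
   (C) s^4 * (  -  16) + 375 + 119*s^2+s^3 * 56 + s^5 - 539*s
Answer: C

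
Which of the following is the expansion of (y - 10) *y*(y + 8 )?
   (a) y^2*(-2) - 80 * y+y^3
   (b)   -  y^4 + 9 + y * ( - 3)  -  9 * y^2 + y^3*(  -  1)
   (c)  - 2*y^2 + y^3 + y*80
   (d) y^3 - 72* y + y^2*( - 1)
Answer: a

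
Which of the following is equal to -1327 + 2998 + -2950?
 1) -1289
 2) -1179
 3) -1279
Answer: 3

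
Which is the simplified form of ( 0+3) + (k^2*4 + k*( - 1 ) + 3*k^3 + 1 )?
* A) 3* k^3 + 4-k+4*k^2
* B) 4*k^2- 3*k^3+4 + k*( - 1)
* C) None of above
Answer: A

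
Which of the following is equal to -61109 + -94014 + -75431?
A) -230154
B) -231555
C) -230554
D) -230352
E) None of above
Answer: C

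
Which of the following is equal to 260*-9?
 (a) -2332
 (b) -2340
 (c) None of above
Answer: b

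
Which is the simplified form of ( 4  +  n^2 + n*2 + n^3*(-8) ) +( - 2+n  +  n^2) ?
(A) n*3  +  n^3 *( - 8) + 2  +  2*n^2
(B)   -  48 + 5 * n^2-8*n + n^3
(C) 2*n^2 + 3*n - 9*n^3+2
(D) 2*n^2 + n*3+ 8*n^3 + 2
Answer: A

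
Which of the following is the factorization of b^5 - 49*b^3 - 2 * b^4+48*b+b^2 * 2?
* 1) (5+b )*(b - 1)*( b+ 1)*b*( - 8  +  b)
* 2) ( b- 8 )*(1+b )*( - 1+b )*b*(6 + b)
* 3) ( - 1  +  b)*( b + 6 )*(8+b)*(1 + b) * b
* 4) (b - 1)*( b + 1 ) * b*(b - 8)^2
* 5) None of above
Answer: 2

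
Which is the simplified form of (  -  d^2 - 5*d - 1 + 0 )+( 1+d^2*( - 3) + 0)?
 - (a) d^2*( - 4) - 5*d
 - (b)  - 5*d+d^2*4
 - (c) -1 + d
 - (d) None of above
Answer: a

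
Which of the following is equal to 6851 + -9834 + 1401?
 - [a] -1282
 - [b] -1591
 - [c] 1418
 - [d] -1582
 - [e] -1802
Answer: d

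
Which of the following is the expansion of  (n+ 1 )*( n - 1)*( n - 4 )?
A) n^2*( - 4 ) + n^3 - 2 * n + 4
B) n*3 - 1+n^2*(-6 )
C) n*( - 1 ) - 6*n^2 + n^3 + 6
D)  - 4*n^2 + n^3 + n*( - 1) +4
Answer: D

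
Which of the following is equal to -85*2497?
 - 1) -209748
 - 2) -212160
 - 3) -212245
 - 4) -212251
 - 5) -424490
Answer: 3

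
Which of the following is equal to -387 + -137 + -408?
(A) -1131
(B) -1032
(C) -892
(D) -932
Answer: D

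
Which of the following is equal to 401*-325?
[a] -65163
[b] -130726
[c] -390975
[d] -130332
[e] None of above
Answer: e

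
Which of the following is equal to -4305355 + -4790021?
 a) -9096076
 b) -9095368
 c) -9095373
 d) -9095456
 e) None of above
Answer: e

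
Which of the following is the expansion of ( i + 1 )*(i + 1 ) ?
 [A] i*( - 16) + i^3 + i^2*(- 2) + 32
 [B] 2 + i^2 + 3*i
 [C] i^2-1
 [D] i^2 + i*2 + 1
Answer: D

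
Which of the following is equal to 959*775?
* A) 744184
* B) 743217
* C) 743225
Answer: C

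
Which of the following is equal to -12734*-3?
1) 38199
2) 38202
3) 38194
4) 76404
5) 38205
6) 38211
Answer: 2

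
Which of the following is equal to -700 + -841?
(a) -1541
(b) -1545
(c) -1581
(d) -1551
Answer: a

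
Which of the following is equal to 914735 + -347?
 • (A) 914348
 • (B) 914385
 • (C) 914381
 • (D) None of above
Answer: D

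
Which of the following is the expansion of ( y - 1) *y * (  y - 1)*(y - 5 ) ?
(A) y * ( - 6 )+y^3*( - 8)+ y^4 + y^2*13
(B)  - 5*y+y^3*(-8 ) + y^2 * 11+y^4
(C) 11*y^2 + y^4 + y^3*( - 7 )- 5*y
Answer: C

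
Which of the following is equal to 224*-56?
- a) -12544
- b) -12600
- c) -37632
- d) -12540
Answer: a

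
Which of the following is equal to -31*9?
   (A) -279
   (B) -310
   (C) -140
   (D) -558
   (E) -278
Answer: A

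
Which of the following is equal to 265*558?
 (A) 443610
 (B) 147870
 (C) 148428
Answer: B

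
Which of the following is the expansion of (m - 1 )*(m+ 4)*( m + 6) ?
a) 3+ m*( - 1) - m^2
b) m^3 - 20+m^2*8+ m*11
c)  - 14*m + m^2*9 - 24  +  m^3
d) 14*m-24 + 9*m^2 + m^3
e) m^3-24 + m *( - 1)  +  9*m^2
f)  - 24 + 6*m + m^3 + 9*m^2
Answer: d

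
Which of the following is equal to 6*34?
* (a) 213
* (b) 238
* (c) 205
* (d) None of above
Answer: d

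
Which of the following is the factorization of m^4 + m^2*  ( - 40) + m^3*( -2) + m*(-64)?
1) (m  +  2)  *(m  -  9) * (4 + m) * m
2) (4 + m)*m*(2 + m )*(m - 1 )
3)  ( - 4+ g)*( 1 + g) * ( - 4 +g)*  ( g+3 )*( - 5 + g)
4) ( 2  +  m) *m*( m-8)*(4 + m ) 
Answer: 4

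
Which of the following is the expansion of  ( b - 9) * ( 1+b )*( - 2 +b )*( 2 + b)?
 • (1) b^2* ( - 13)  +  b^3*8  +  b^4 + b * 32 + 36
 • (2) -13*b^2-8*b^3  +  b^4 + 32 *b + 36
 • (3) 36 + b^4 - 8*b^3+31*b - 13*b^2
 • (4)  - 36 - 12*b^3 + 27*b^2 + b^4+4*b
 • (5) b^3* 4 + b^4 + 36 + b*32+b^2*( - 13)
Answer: 2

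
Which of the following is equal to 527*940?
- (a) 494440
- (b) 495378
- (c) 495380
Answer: c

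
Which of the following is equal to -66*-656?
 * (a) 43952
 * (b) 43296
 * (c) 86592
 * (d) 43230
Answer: b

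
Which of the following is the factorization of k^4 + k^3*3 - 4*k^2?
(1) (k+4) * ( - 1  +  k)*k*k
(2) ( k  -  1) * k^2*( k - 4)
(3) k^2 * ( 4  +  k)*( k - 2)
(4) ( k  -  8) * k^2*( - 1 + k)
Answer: 1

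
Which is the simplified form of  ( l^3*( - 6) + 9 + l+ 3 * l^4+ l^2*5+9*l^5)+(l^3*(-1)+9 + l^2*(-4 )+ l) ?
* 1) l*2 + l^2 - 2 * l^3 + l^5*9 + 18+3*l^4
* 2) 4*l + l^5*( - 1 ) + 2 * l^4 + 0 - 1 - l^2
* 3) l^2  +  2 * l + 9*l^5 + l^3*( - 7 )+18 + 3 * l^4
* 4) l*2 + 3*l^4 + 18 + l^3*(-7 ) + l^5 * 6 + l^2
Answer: 3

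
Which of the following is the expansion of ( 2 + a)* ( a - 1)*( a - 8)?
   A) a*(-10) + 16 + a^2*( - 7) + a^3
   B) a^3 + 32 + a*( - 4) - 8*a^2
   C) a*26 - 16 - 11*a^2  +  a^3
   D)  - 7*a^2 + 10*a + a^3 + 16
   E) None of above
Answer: A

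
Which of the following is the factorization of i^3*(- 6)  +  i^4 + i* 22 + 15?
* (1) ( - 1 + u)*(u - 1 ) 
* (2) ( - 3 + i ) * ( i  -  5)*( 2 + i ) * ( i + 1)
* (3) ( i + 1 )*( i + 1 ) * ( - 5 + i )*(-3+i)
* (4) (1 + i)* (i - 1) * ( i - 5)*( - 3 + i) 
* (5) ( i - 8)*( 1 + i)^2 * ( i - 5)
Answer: 3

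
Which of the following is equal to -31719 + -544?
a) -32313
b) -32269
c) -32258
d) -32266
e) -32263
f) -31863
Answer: e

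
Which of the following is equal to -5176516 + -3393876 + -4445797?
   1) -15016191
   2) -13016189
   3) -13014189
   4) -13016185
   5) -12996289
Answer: 2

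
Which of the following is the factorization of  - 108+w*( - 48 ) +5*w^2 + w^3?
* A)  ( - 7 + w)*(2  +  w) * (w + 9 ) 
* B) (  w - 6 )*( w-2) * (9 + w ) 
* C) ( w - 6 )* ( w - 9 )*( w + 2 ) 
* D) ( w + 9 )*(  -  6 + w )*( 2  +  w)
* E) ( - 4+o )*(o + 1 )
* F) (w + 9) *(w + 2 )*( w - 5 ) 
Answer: D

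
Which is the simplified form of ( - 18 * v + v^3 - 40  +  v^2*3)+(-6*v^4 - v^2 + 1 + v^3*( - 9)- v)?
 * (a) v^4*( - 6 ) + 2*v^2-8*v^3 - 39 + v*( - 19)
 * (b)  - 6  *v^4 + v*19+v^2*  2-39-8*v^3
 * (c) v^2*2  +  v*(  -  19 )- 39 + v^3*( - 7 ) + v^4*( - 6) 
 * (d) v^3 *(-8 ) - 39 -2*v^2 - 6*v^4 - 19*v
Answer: a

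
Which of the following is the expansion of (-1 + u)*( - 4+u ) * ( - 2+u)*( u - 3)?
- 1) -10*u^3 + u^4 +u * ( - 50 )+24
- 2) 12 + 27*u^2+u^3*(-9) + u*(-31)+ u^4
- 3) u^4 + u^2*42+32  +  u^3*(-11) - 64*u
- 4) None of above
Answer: 4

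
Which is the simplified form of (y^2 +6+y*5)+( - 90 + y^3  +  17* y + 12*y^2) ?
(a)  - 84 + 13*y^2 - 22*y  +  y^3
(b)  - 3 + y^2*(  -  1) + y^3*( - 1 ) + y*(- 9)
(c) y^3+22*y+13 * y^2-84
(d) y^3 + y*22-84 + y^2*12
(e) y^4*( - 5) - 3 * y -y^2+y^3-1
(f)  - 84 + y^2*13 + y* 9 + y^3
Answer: c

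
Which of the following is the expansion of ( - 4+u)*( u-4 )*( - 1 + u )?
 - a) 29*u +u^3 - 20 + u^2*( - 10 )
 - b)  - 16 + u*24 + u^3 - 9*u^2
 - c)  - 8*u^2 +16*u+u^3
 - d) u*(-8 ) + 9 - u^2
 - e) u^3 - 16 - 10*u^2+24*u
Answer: b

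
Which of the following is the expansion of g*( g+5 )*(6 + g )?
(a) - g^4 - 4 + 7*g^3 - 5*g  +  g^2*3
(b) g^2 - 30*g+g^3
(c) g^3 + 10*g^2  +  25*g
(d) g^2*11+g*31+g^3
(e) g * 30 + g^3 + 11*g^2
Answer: e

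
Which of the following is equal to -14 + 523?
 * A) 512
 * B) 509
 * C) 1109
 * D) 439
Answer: B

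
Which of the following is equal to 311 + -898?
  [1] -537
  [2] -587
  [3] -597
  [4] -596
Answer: 2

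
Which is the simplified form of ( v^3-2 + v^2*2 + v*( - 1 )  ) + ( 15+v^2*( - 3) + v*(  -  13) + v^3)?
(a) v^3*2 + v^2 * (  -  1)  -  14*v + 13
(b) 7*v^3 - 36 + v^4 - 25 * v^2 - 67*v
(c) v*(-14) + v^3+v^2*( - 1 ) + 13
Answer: a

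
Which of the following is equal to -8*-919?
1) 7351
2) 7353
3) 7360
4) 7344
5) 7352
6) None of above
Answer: 5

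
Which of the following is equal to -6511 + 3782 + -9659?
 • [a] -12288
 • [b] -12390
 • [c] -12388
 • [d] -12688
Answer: c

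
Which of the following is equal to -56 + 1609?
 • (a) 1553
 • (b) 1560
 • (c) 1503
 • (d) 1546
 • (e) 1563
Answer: a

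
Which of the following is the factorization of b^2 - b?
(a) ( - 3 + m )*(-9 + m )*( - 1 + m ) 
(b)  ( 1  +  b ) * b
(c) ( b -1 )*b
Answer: c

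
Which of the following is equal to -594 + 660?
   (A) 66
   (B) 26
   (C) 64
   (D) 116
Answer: A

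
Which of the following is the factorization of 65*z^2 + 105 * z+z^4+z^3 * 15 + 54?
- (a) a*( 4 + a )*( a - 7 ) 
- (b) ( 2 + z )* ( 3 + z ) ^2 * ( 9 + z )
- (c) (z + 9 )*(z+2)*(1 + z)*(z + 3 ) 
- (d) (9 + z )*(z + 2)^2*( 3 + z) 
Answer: c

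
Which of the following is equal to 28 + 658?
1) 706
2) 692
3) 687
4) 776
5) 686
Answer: 5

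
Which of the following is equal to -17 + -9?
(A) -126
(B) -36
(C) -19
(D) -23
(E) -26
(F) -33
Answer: E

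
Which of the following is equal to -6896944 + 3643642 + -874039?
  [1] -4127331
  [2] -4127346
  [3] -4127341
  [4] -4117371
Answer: 3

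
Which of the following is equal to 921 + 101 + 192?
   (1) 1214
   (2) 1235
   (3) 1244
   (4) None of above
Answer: 1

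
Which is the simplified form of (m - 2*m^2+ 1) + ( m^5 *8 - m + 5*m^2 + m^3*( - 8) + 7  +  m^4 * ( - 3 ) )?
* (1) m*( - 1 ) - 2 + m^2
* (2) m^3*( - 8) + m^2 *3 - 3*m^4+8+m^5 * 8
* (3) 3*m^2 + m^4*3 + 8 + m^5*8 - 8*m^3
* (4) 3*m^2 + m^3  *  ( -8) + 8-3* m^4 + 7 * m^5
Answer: 2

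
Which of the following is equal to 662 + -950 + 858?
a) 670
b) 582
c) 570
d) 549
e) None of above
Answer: c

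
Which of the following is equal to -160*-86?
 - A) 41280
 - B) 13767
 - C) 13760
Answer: C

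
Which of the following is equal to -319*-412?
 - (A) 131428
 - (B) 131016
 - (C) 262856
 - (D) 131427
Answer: A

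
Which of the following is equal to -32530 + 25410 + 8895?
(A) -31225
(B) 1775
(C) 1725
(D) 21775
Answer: B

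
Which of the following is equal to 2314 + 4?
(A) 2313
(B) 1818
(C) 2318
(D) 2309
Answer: C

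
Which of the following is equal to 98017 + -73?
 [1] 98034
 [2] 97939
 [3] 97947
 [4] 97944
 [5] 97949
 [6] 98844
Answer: 4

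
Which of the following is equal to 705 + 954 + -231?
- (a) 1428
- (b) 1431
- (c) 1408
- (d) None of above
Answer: a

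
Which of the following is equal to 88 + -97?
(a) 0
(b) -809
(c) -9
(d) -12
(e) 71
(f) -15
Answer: c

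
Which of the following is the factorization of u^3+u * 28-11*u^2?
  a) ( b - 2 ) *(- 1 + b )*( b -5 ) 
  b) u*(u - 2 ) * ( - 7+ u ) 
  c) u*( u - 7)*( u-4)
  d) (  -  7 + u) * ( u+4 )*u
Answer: c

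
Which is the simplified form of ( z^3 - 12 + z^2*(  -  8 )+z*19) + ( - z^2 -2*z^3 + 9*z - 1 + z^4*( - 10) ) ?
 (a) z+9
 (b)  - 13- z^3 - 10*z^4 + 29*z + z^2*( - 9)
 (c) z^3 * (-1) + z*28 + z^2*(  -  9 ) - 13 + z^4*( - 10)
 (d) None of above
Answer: c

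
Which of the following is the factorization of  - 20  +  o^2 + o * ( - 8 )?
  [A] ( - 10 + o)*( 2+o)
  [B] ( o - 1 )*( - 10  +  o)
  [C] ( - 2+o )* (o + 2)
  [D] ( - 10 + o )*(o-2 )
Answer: A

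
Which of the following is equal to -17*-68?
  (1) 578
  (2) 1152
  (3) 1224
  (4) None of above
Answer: 4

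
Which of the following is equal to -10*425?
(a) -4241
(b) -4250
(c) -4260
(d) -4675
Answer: b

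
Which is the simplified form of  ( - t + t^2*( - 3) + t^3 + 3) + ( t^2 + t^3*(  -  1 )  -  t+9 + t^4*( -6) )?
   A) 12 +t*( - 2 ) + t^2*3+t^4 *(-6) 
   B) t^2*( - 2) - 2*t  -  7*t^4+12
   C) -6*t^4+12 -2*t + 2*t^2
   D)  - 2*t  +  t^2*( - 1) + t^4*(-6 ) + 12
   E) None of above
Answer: E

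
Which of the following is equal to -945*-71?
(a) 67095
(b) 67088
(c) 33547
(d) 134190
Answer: a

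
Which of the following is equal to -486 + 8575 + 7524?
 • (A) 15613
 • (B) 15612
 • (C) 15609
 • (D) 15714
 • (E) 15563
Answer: A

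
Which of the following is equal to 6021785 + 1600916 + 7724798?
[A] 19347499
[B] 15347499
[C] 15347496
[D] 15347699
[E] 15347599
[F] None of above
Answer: B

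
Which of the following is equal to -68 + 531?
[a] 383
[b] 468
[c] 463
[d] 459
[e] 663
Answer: c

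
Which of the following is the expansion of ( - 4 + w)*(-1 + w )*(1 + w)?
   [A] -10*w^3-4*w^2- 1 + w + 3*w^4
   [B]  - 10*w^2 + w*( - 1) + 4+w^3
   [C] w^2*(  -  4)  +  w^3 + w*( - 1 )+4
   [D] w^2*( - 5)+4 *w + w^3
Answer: C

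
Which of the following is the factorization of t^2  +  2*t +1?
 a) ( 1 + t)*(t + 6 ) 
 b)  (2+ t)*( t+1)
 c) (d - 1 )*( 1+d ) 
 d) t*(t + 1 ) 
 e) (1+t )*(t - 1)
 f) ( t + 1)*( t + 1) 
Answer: f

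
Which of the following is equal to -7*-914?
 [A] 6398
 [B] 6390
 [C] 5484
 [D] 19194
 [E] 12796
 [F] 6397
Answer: A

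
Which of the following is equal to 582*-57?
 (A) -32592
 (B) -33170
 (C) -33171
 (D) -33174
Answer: D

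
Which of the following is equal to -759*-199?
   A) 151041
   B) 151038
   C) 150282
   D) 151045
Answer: A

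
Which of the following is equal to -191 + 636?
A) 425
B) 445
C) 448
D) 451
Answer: B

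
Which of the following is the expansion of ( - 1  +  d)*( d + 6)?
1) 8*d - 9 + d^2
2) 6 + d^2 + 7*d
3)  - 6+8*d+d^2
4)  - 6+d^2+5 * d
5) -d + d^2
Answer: 4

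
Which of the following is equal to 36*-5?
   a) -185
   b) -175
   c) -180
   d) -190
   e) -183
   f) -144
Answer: c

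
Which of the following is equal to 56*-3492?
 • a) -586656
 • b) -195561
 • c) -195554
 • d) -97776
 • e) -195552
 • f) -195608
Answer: e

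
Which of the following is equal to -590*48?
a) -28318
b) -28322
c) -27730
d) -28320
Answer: d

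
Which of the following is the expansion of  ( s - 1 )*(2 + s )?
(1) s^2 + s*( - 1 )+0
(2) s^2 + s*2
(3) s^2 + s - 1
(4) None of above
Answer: 4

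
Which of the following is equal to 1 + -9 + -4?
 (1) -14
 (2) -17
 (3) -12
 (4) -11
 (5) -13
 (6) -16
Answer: 3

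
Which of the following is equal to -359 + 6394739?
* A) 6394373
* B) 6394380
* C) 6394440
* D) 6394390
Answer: B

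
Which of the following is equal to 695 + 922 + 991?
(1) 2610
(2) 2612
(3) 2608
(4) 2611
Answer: 3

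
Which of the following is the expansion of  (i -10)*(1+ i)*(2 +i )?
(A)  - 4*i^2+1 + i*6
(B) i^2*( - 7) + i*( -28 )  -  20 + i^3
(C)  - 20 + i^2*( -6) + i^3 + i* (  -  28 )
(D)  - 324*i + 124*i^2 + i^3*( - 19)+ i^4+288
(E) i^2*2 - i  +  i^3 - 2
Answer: B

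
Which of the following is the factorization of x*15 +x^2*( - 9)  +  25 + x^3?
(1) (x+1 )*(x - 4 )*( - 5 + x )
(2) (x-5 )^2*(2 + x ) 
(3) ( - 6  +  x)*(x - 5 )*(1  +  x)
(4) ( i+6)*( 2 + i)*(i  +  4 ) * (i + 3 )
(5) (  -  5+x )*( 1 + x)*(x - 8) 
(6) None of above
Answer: 6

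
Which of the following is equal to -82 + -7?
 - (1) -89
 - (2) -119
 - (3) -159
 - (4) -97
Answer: 1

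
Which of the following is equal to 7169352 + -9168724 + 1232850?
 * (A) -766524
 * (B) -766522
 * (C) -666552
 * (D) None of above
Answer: B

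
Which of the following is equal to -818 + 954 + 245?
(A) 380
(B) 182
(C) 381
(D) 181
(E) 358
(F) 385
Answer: C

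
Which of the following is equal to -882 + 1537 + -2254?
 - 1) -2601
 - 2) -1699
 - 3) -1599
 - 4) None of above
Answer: 3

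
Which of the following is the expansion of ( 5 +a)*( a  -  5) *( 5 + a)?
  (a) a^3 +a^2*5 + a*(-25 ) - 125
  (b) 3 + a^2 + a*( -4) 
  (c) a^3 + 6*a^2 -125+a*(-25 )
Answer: a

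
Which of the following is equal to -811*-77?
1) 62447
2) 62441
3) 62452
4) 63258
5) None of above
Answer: 1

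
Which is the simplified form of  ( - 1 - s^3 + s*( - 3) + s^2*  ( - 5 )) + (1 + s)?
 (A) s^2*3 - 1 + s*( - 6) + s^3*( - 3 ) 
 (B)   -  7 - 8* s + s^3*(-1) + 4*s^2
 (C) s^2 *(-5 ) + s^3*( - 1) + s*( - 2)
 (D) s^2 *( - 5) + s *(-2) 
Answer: C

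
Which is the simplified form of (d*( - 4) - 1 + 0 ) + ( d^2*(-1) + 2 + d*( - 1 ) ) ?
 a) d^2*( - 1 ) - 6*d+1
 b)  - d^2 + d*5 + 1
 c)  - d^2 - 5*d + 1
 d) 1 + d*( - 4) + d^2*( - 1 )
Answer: c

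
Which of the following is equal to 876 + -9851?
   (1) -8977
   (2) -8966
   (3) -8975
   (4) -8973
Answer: 3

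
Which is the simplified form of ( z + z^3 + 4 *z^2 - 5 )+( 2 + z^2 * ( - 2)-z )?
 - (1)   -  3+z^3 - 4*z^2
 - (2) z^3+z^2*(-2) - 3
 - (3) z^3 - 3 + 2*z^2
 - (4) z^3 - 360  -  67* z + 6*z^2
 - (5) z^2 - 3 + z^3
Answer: 3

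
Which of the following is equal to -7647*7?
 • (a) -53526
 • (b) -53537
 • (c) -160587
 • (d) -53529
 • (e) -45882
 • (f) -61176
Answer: d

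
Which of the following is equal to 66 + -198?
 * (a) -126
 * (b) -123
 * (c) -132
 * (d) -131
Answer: c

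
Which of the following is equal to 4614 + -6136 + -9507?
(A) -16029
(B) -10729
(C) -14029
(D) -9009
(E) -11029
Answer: E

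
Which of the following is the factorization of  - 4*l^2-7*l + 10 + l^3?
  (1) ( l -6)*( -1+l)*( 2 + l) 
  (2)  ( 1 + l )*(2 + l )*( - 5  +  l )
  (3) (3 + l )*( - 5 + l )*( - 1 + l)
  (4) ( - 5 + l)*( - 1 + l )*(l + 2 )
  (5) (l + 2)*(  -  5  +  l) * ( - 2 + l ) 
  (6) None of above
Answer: 4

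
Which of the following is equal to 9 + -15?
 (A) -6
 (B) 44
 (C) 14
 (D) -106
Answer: A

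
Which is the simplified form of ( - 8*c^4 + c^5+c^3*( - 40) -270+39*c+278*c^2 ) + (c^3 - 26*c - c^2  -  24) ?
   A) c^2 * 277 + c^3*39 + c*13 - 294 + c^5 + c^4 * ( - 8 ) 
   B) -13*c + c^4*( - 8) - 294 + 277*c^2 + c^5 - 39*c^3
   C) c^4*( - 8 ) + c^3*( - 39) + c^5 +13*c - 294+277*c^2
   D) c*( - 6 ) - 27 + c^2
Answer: C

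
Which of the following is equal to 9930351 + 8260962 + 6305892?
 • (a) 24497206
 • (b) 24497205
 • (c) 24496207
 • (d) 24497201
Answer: b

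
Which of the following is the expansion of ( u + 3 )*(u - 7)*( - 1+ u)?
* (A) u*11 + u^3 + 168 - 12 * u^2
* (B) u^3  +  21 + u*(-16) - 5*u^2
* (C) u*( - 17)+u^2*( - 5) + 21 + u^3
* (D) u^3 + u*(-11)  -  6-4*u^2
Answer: C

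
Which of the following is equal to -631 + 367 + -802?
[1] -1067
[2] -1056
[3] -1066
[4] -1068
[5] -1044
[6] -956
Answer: 3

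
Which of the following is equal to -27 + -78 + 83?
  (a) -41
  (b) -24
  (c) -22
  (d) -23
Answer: c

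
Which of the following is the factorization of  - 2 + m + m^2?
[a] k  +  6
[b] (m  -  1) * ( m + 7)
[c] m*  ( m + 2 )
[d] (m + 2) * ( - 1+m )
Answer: d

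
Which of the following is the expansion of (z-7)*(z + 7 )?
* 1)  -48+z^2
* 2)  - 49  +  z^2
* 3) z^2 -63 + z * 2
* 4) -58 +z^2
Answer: 2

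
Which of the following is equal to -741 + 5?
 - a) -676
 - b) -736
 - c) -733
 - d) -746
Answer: b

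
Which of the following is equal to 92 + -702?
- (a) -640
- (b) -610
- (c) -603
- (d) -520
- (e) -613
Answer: b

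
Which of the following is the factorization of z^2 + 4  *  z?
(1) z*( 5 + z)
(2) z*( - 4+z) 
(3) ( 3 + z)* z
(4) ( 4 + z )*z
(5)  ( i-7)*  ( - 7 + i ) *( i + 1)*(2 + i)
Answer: 4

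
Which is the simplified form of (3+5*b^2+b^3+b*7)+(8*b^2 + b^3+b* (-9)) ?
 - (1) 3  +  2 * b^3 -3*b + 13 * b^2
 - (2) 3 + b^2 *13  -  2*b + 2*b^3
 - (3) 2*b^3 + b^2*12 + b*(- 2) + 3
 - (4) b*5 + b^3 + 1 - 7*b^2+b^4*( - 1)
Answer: 2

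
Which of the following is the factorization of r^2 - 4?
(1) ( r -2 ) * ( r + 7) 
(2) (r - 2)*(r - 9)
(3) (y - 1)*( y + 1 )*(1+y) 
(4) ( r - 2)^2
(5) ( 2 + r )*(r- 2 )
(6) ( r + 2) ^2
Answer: 5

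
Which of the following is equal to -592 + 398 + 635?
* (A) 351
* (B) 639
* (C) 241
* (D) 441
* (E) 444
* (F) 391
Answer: D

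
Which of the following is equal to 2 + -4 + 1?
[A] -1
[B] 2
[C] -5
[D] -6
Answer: A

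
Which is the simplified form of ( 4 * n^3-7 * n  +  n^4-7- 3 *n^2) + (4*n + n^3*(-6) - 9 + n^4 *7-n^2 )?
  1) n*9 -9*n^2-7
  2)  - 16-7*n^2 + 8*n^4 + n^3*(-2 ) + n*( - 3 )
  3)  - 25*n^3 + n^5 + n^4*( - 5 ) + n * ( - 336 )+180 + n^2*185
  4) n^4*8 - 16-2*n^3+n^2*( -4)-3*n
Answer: 4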